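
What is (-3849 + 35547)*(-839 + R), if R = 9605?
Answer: 277864668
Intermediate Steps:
(-3849 + 35547)*(-839 + R) = (-3849 + 35547)*(-839 + 9605) = 31698*8766 = 277864668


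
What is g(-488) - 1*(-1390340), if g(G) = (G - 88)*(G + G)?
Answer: 1952516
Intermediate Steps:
g(G) = 2*G*(-88 + G) (g(G) = (-88 + G)*(2*G) = 2*G*(-88 + G))
g(-488) - 1*(-1390340) = 2*(-488)*(-88 - 488) - 1*(-1390340) = 2*(-488)*(-576) + 1390340 = 562176 + 1390340 = 1952516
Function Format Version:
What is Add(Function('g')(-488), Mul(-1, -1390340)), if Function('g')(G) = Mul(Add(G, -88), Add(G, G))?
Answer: 1952516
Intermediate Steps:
Function('g')(G) = Mul(2, G, Add(-88, G)) (Function('g')(G) = Mul(Add(-88, G), Mul(2, G)) = Mul(2, G, Add(-88, G)))
Add(Function('g')(-488), Mul(-1, -1390340)) = Add(Mul(2, -488, Add(-88, -488)), Mul(-1, -1390340)) = Add(Mul(2, -488, -576), 1390340) = Add(562176, 1390340) = 1952516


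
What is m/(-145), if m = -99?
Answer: 99/145 ≈ 0.68276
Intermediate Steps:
m/(-145) = -99/(-145) = -99*(-1/145) = 99/145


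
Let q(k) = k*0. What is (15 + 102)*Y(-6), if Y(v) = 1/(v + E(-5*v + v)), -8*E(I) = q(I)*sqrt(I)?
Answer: -39/2 ≈ -19.500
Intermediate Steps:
q(k) = 0
E(I) = 0 (E(I) = -0*sqrt(I) = -1/8*0 = 0)
Y(v) = 1/v (Y(v) = 1/(v + 0) = 1/v)
(15 + 102)*Y(-6) = (15 + 102)/(-6) = 117*(-1/6) = -39/2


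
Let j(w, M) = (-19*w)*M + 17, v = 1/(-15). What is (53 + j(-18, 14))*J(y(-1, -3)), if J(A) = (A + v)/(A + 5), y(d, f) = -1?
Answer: -19432/15 ≈ -1295.5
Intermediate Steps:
v = -1/15 ≈ -0.066667
j(w, M) = 17 - 19*M*w (j(w, M) = -19*M*w + 17 = 17 - 19*M*w)
J(A) = (-1/15 + A)/(5 + A) (J(A) = (A - 1/15)/(A + 5) = (-1/15 + A)/(5 + A))
(53 + j(-18, 14))*J(y(-1, -3)) = (53 + (17 - 19*14*(-18)))*((-1/15 - 1)/(5 - 1)) = (53 + (17 + 4788))*(-16/15/4) = (53 + 4805)*((¼)*(-16/15)) = 4858*(-4/15) = -19432/15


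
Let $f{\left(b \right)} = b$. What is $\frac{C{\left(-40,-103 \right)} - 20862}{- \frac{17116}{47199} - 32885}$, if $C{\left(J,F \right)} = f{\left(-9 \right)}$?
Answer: $\frac{985090329}{1552156231} \approx 0.63466$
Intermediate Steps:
$C{\left(J,F \right)} = -9$
$\frac{C{\left(-40,-103 \right)} - 20862}{- \frac{17116}{47199} - 32885} = \frac{-9 - 20862}{- \frac{17116}{47199} - 32885} = - \frac{20871}{\left(-17116\right) \frac{1}{47199} - 32885} = - \frac{20871}{- \frac{17116}{47199} - 32885} = - \frac{20871}{- \frac{1552156231}{47199}} = \left(-20871\right) \left(- \frac{47199}{1552156231}\right) = \frac{985090329}{1552156231}$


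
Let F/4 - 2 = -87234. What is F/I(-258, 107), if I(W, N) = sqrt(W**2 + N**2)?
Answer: -348928*sqrt(78013)/78013 ≈ -1249.3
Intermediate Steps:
F = -348928 (F = 8 + 4*(-87234) = 8 - 348936 = -348928)
I(W, N) = sqrt(N**2 + W**2)
F/I(-258, 107) = -348928/sqrt(107**2 + (-258)**2) = -348928/sqrt(11449 + 66564) = -348928*sqrt(78013)/78013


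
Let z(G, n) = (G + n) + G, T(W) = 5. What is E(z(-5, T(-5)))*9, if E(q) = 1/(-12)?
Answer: -3/4 ≈ -0.75000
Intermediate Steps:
z(G, n) = n + 2*G
E(q) = -1/12
E(z(-5, T(-5)))*9 = -1/12*9 = -3/4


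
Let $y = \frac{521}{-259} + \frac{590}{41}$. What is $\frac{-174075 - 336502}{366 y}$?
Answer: $- \frac{5421817163}{48110334} \approx -112.7$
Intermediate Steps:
$y = \frac{131449}{10619}$ ($y = 521 \left(- \frac{1}{259}\right) + 590 \cdot \frac{1}{41} = - \frac{521}{259} + \frac{590}{41} = \frac{131449}{10619} \approx 12.379$)
$\frac{-174075 - 336502}{366 y} = \frac{-174075 - 336502}{366 \cdot \frac{131449}{10619}} = - \frac{510577}{\frac{48110334}{10619}} = \left(-510577\right) \frac{10619}{48110334} = - \frac{5421817163}{48110334}$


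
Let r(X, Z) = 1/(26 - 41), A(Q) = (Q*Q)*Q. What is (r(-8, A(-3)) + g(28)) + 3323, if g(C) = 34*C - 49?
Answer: 63389/15 ≈ 4225.9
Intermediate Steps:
A(Q) = Q³ (A(Q) = Q²*Q = Q³)
g(C) = -49 + 34*C
r(X, Z) = -1/15 (r(X, Z) = 1/(-15) = -1/15)
(r(-8, A(-3)) + g(28)) + 3323 = (-1/15 + (-49 + 34*28)) + 3323 = (-1/15 + (-49 + 952)) + 3323 = (-1/15 + 903) + 3323 = 13544/15 + 3323 = 63389/15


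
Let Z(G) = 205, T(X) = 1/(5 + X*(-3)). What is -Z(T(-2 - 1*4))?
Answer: -205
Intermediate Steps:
T(X) = 1/(5 - 3*X)
-Z(T(-2 - 1*4)) = -1*205 = -205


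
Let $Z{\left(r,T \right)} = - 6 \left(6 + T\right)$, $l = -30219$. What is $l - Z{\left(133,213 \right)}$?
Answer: $-28905$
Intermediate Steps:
$Z{\left(r,T \right)} = -36 - 6 T$
$l - Z{\left(133,213 \right)} = -30219 - \left(-36 - 1278\right) = -30219 - -1314 = -30219 + 1314 = -28905$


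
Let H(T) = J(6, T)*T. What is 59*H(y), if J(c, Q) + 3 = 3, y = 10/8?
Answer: 0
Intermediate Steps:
y = 5/4 (y = 10*(1/8) = 5/4 ≈ 1.2500)
J(c, Q) = 0 (J(c, Q) = -3 + 3 = 0)
H(T) = 0 (H(T) = 0*T = 0)
59*H(y) = 59*0 = 0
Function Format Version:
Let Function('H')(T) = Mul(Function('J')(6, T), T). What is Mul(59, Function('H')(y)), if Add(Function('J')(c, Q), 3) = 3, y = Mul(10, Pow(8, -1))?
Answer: 0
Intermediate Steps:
y = Rational(5, 4) (y = Mul(10, Rational(1, 8)) = Rational(5, 4) ≈ 1.2500)
Function('J')(c, Q) = 0 (Function('J')(c, Q) = Add(-3, 3) = 0)
Function('H')(T) = 0 (Function('H')(T) = Mul(0, T) = 0)
Mul(59, Function('H')(y)) = Mul(59, 0) = 0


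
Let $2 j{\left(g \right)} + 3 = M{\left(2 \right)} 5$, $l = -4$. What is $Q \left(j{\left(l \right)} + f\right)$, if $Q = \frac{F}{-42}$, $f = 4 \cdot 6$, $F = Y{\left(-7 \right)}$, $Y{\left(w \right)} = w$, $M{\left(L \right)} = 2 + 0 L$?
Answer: $\frac{55}{12} \approx 4.5833$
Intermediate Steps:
$M{\left(L \right)} = 2$ ($M{\left(L \right)} = 2 + 0 = 2$)
$F = -7$
$f = 24$
$j{\left(g \right)} = \frac{7}{2}$ ($j{\left(g \right)} = - \frac{3}{2} + \frac{2 \cdot 5}{2} = - \frac{3}{2} + \frac{1}{2} \cdot 10 = - \frac{3}{2} + 5 = \frac{7}{2}$)
$Q = \frac{1}{6}$ ($Q = - \frac{7}{-42} = \left(-7\right) \left(- \frac{1}{42}\right) = \frac{1}{6} \approx 0.16667$)
$Q \left(j{\left(l \right)} + f\right) = \frac{\frac{7}{2} + 24}{6} = \frac{1}{6} \cdot \frac{55}{2} = \frac{55}{12}$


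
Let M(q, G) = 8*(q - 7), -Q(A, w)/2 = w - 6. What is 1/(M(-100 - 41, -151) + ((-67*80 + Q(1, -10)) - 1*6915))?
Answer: -1/13427 ≈ -7.4477e-5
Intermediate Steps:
Q(A, w) = 12 - 2*w (Q(A, w) = -2*(w - 6) = -2*(-6 + w) = 12 - 2*w)
M(q, G) = -56 + 8*q (M(q, G) = 8*(-7 + q) = -56 + 8*q)
1/(M(-100 - 41, -151) + ((-67*80 + Q(1, -10)) - 1*6915)) = 1/((-56 + 8*(-100 - 41)) + ((-67*80 + (12 - 2*(-10))) - 1*6915)) = 1/((-56 + 8*(-141)) + ((-5360 + (12 + 20)) - 6915)) = 1/((-56 - 1128) + ((-5360 + 32) - 6915)) = 1/(-1184 + (-5328 - 6915)) = 1/(-1184 - 12243) = 1/(-13427) = -1/13427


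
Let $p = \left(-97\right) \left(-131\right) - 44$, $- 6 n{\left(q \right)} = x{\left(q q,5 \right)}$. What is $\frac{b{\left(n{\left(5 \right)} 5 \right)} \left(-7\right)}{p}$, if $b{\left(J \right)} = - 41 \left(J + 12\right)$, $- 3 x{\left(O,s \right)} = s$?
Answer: $\frac{9881}{32562} \approx 0.30345$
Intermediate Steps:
$x{\left(O,s \right)} = - \frac{s}{3}$
$n{\left(q \right)} = \frac{5}{18}$ ($n{\left(q \right)} = - \frac{\left(- \frac{1}{3}\right) 5}{6} = \left(- \frac{1}{6}\right) \left(- \frac{5}{3}\right) = \frac{5}{18}$)
$b{\left(J \right)} = -492 - 41 J$ ($b{\left(J \right)} = - 41 \left(12 + J\right) = -492 - 41 J$)
$p = 12663$ ($p = 12707 - 44 = 12663$)
$\frac{b{\left(n{\left(5 \right)} 5 \right)} \left(-7\right)}{p} = \frac{\left(-492 - 41 \cdot \frac{5}{18} \cdot 5\right) \left(-7\right)}{12663} = \left(-492 - \frac{1025}{18}\right) \left(-7\right) \frac{1}{12663} = \left(- \frac{9881}{18}\right) \left(-7\right) \frac{1}{12663} = \frac{69167}{18} \cdot \frac{1}{12663} = \frac{9881}{32562}$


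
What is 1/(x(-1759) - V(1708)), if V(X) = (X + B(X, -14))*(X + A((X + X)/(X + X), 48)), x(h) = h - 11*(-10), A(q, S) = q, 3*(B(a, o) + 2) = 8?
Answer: -3/8765281 ≈ -3.4226e-7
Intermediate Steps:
B(a, o) = 2/3 (B(a, o) = -2 + (1/3)*8 = -2 + 8/3 = 2/3)
x(h) = 110 + h (x(h) = h + 110 = 110 + h)
V(X) = (1 + X)*(2/3 + X) (V(X) = (X + 2/3)*(X + (X + X)/(X + X)) = (2/3 + X)*(X + (2*X)/((2*X))) = (2/3 + X)*(X + (2*X)*(1/(2*X))) = (2/3 + X)*(X + 1) = (2/3 + X)*(1 + X) = (1 + X)*(2/3 + X))
1/(x(-1759) - V(1708)) = 1/((110 - 1759) - (2/3 + 1708**2 + (5/3)*1708)) = 1/(-1649 - (2/3 + 2917264 + 8540/3)) = 1/(-1649 - 1*8760334/3) = 1/(-1649 - 8760334/3) = 1/(-8765281/3) = -3/8765281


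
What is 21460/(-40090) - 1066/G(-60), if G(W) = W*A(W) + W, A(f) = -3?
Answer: -2265557/240540 ≈ -9.4186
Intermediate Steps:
G(W) = -2*W (G(W) = W*(-3) + W = -3*W + W = -2*W)
21460/(-40090) - 1066/G(-60) = 21460/(-40090) - 1066/((-2*(-60))) = 21460*(-1/40090) - 1066/120 = -2146/4009 - 1066*1/120 = -2146/4009 - 533/60 = -2265557/240540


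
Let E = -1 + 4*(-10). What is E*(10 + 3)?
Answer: -533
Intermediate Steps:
E = -41 (E = -1 - 40 = -41)
E*(10 + 3) = -41*(10 + 3) = -41*13 = -533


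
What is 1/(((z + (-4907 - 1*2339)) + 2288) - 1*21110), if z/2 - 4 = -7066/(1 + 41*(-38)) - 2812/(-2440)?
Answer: -474885/12370098269 ≈ -3.8390e-5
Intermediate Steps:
z = 9203911/474885 (z = 8 + 2*(-7066/(1 + 41*(-38)) - 2812/(-2440)) = 8 + 2*(-7066/(1 - 1558) - 2812*(-1/2440)) = 8 + 2*(-7066/(-1557) + 703/610) = 8 + 2*(-7066*(-1/1557) + 703/610) = 8 + 2*(7066/1557 + 703/610) = 8 + 2*(5404831/949770) = 8 + 5404831/474885 = 9203911/474885 ≈ 19.381)
1/(((z + (-4907 - 1*2339)) + 2288) - 1*21110) = 1/(((9203911/474885 + (-4907 - 1*2339)) + 2288) - 1*21110) = 1/(((9203911/474885 + (-4907 - 2339)) + 2288) - 21110) = 1/(((9203911/474885 - 7246) + 2288) - 21110) = 1/((-3431812799/474885 + 2288) - 21110) = 1/(-2345275919/474885 - 21110) = 1/(-12370098269/474885) = -474885/12370098269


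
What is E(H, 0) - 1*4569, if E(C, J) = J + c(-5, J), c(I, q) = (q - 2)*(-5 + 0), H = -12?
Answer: -4559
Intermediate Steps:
c(I, q) = 10 - 5*q (c(I, q) = (-2 + q)*(-5) = 10 - 5*q)
E(C, J) = 10 - 4*J (E(C, J) = J + (10 - 5*J) = 10 - 4*J)
E(H, 0) - 1*4569 = (10 - 4*0) - 1*4569 = (10 + 0) - 4569 = 10 - 4569 = -4559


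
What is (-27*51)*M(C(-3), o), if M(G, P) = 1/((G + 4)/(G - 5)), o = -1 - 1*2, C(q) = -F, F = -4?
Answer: 1377/8 ≈ 172.13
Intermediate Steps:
C(q) = 4 (C(q) = -1*(-4) = 4)
o = -3 (o = -1 - 2 = -3)
M(G, P) = (-5 + G)/(4 + G) (M(G, P) = 1/((4 + G)/(-5 + G)) = (-5 + G)/(4 + G))
(-27*51)*M(C(-3), o) = (-27*51)*((-5 + 4)/(4 + 4)) = -1377*(-1)/8 = -1377*(-⅛) = 1377/8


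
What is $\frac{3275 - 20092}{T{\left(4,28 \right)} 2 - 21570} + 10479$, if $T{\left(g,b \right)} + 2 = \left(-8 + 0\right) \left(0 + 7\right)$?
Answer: $\frac{227264411}{21686} \approx 10480.0$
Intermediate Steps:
$T{\left(g,b \right)} = -58$ ($T{\left(g,b \right)} = -2 + \left(-8 + 0\right) \left(0 + 7\right) = -2 - 56 = -58$)
$\frac{3275 - 20092}{T{\left(4,28 \right)} 2 - 21570} + 10479 = \frac{3275 - 20092}{\left(-58\right) 2 - 21570} + 10479 = - \frac{16817}{-116 - 21570} + 10479 = - \frac{16817}{-21686} + 10479 = \left(-16817\right) \left(- \frac{1}{21686}\right) + 10479 = \frac{16817}{21686} + 10479 = \frac{227264411}{21686}$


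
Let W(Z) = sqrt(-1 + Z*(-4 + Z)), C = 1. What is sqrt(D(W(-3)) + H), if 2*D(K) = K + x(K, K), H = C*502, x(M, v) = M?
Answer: sqrt(502 + 2*sqrt(5)) ≈ 22.505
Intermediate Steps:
H = 502 (H = 1*502 = 502)
D(K) = K (D(K) = (K + K)/2 = (2*K)/2 = K)
sqrt(D(W(-3)) + H) = sqrt(sqrt(-1 + (-3)**2 - 4*(-3)) + 502) = sqrt(sqrt(-1 + 9 + 12) + 502) = sqrt(sqrt(20) + 502) = sqrt(2*sqrt(5) + 502) = sqrt(502 + 2*sqrt(5))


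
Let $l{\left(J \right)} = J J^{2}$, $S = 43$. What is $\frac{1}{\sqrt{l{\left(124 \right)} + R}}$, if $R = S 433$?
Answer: $\frac{\sqrt{1925243}}{1925243} \approx 0.0007207$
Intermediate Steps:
$l{\left(J \right)} = J^{3}$
$R = 18619$ ($R = 43 \cdot 433 = 18619$)
$\frac{1}{\sqrt{l{\left(124 \right)} + R}} = \frac{1}{\sqrt{124^{3} + 18619}} = \frac{1}{\sqrt{1906624 + 18619}} = \frac{1}{\sqrt{1925243}} = \frac{\sqrt{1925243}}{1925243}$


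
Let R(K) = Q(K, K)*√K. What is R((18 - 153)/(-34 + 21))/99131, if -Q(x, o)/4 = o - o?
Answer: 0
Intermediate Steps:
Q(x, o) = 0 (Q(x, o) = -4*(o - o) = -4*0 = 0)
R(K) = 0 (R(K) = 0*√K = 0)
R((18 - 153)/(-34 + 21))/99131 = 0/99131 = 0*(1/99131) = 0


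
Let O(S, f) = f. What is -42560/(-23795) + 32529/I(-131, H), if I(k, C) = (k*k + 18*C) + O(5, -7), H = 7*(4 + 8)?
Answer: 104563501/29610498 ≈ 3.5313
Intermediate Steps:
H = 84 (H = 7*12 = 84)
I(k, C) = -7 + k² + 18*C (I(k, C) = (k*k + 18*C) - 7 = (k² + 18*C) - 7 = -7 + k² + 18*C)
-42560/(-23795) + 32529/I(-131, H) = -42560/(-23795) + 32529/(-7 + (-131)² + 18*84) = -42560*(-1/23795) + 32529/(-7 + 17161 + 1512) = 8512/4759 + 32529/18666 = 8512/4759 + 32529*(1/18666) = 8512/4759 + 10843/6222 = 104563501/29610498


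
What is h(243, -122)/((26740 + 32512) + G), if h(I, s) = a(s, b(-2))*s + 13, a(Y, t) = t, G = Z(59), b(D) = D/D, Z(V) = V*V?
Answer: -109/62733 ≈ -0.0017375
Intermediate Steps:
Z(V) = V**2
b(D) = 1
G = 3481 (G = 59**2 = 3481)
h(I, s) = 13 + s (h(I, s) = 1*s + 13 = s + 13 = 13 + s)
h(243, -122)/((26740 + 32512) + G) = (13 - 122)/((26740 + 32512) + 3481) = -109/(59252 + 3481) = -109/62733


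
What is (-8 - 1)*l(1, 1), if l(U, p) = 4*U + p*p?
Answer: -45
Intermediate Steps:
l(U, p) = p² + 4*U (l(U, p) = 4*U + p² = p² + 4*U)
(-8 - 1)*l(1, 1) = (-8 - 1)*(1² + 4*1) = -9*(1 + 4) = -9*5 = -45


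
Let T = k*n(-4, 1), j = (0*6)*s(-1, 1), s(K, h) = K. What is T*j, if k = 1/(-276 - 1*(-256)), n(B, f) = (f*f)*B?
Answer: 0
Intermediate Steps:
n(B, f) = B*f² (n(B, f) = f²*B = B*f²)
k = -1/20 (k = 1/(-276 + 256) = 1/(-20) = -1/20 ≈ -0.050000)
j = 0 (j = (0*6)*(-1) = 0*(-1) = 0)
T = ⅕ (T = -(-1)*1²/5 = -(-1)/5 = -1/20*(-4) = ⅕ ≈ 0.20000)
T*j = (⅕)*0 = 0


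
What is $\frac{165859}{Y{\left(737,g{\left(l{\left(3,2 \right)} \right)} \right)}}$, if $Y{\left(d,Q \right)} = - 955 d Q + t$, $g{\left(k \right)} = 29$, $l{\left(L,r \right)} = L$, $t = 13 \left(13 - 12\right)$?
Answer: $- \frac{165859}{20411202} \approx -0.0081259$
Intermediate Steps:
$t = 13$ ($t = 13 \cdot 1 = 13$)
$Y{\left(d,Q \right)} = 13 - 955 Q d$ ($Y{\left(d,Q \right)} = - 955 d Q + 13 = - 955 Q d + 13 = 13 - 955 Q d$)
$\frac{165859}{Y{\left(737,g{\left(l{\left(3,2 \right)} \right)} \right)}} = \frac{165859}{13 - 27695 \cdot 737} = \frac{165859}{13 - 20411215} = \frac{165859}{-20411202} = 165859 \left(- \frac{1}{20411202}\right) = - \frac{165859}{20411202}$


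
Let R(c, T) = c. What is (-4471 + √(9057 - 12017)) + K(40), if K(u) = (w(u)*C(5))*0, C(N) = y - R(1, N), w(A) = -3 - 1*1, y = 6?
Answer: -4471 + 4*I*√185 ≈ -4471.0 + 54.406*I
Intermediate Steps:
w(A) = -4 (w(A) = -3 - 1 = -4)
C(N) = 5 (C(N) = 6 - 1*1 = 6 - 1 = 5)
K(u) = 0 (K(u) = -4*5*0 = -20*0 = 0)
(-4471 + √(9057 - 12017)) + K(40) = (-4471 + √(9057 - 12017)) + 0 = (-4471 + √(-2960)) + 0 = (-4471 + 4*I*√185) + 0 = -4471 + 4*I*√185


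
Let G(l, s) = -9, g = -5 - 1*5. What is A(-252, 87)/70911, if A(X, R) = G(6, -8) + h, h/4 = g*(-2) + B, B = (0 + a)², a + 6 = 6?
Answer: 71/70911 ≈ 0.0010013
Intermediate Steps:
a = 0 (a = -6 + 6 = 0)
g = -10 (g = -5 - 5 = -10)
B = 0 (B = (0 + 0)² = 0² = 0)
h = 80 (h = 4*(-10*(-2) + 0) = 4*(20 + 0) = 4*20 = 80)
A(X, R) = 71 (A(X, R) = -9 + 80 = 71)
A(-252, 87)/70911 = 71/70911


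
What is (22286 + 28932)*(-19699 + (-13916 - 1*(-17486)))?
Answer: -826095122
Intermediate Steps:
(22286 + 28932)*(-19699 + (-13916 - 1*(-17486))) = 51218*(-19699 + (-13916 + 17486)) = 51218*(-19699 + 3570) = 51218*(-16129) = -826095122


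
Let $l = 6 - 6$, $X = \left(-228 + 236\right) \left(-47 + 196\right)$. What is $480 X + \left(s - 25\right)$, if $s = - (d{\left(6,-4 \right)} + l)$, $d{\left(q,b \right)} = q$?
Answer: $572129$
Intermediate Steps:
$X = 1192$ ($X = 8 \cdot 149 = 1192$)
$l = 0$ ($l = 6 - 6 = 0$)
$s = -6$ ($s = - (6 + 0) = \left(-1\right) 6 = -6$)
$480 X + \left(s - 25\right) = 480 \cdot 1192 - 31 = 572160 - 31 = 572129$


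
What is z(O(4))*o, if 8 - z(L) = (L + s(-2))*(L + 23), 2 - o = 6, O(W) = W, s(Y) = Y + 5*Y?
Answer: -896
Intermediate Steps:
s(Y) = 6*Y
o = -4 (o = 2 - 1*6 = 2 - 6 = -4)
z(L) = 8 - (-12 + L)*(23 + L) (z(L) = 8 - (L + 6*(-2))*(L + 23) = 8 - (L - 12)*(23 + L) = 8 - (-12 + L)*(23 + L))
z(O(4))*o = (284 - 1*4² - 11*4)*(-4) = (284 - 1*16 - 44)*(-4) = (284 - 16 - 44)*(-4) = 224*(-4) = -896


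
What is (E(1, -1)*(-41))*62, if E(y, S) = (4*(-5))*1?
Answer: 50840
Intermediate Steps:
E(y, S) = -20 (E(y, S) = -20*1 = -20)
(E(1, -1)*(-41))*62 = -20*(-41)*62 = 820*62 = 50840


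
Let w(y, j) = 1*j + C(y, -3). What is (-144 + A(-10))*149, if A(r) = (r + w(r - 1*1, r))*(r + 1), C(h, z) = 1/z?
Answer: 5811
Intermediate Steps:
w(y, j) = -1/3 + j (w(y, j) = 1*j + 1/(-3) = j - 1/3 = -1/3 + j)
A(r) = (1 + r)*(-1/3 + 2*r) (A(r) = (r + (-1/3 + r))*(r + 1) = (-1/3 + 2*r)*(1 + r) = (1 + r)*(-1/3 + 2*r))
(-144 + A(-10))*149 = (-144 + (-1/3 + 2*(-10)**2 + (5/3)*(-10)))*149 = (-144 + (-1/3 + 2*100 - 50/3))*149 = (-144 + (-1/3 + 200 - 50/3))*149 = (-144 + 183)*149 = 39*149 = 5811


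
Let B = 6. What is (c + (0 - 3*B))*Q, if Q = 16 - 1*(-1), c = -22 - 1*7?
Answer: -799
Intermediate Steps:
c = -29 (c = -22 - 7 = -29)
Q = 17 (Q = 16 + 1 = 17)
(c + (0 - 3*B))*Q = (-29 + (0 - 3*6))*17 = (-29 + (0 - 18))*17 = (-29 - 18)*17 = -47*17 = -799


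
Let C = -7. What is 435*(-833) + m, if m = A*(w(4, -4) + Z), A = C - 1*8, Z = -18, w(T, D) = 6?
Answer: -362175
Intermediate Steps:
A = -15 (A = -7 - 1*8 = -7 - 8 = -15)
m = 180 (m = -15*(6 - 18) = -15*(-12) = 180)
435*(-833) + m = 435*(-833) + 180 = -362355 + 180 = -362175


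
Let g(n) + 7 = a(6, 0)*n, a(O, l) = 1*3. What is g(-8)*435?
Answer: -13485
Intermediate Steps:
a(O, l) = 3
g(n) = -7 + 3*n
g(-8)*435 = (-7 + 3*(-8))*435 = (-7 - 24)*435 = -31*435 = -13485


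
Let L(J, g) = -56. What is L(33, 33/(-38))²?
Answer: 3136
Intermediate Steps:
L(33, 33/(-38))² = (-56)² = 3136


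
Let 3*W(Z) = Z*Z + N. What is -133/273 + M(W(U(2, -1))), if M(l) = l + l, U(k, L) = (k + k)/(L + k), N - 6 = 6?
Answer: 709/39 ≈ 18.179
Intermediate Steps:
N = 12 (N = 6 + 6 = 12)
U(k, L) = 2*k/(L + k) (U(k, L) = (2*k)/(L + k) = 2*k/(L + k))
W(Z) = 4 + Z**2/3 (W(Z) = (Z*Z + 12)/3 = (Z**2 + 12)/3 = (12 + Z**2)/3 = 4 + Z**2/3)
M(l) = 2*l
-133/273 + M(W(U(2, -1))) = -133/273 + 2*(4 + (2*2/(-1 + 2))**2/3) = -133*1/273 + 2*(4 + (2*2/1)**2/3) = -19/39 + 2*(4 + (2*2*1)**2/3) = -19/39 + 2*(4 + (1/3)*4**2) = -19/39 + 2*(4 + (1/3)*16) = -19/39 + 2*(4 + 16/3) = -19/39 + 2*(28/3) = -19/39 + 56/3 = 709/39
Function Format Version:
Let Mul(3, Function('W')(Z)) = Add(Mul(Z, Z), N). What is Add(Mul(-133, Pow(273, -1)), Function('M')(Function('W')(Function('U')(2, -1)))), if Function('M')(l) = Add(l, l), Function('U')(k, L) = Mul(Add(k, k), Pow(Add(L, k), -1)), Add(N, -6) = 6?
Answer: Rational(709, 39) ≈ 18.179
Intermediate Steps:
N = 12 (N = Add(6, 6) = 12)
Function('U')(k, L) = Mul(2, k, Pow(Add(L, k), -1)) (Function('U')(k, L) = Mul(Mul(2, k), Pow(Add(L, k), -1)) = Mul(2, k, Pow(Add(L, k), -1)))
Function('W')(Z) = Add(4, Mul(Rational(1, 3), Pow(Z, 2))) (Function('W')(Z) = Mul(Rational(1, 3), Add(Mul(Z, Z), 12)) = Mul(Rational(1, 3), Add(Pow(Z, 2), 12)) = Mul(Rational(1, 3), Add(12, Pow(Z, 2))) = Add(4, Mul(Rational(1, 3), Pow(Z, 2))))
Function('M')(l) = Mul(2, l)
Add(Mul(-133, Pow(273, -1)), Function('M')(Function('W')(Function('U')(2, -1)))) = Add(Mul(-133, Pow(273, -1)), Mul(2, Add(4, Mul(Rational(1, 3), Pow(Mul(2, 2, Pow(Add(-1, 2), -1)), 2))))) = Add(Mul(-133, Rational(1, 273)), Mul(2, Add(4, Mul(Rational(1, 3), Pow(Mul(2, 2, Pow(1, -1)), 2))))) = Add(Rational(-19, 39), Mul(2, Add(4, Mul(Rational(1, 3), Pow(Mul(2, 2, 1), 2))))) = Add(Rational(-19, 39), Mul(2, Add(4, Mul(Rational(1, 3), Pow(4, 2))))) = Add(Rational(-19, 39), Mul(2, Add(4, Mul(Rational(1, 3), 16)))) = Add(Rational(-19, 39), Mul(2, Add(4, Rational(16, 3)))) = Add(Rational(-19, 39), Mul(2, Rational(28, 3))) = Add(Rational(-19, 39), Rational(56, 3)) = Rational(709, 39)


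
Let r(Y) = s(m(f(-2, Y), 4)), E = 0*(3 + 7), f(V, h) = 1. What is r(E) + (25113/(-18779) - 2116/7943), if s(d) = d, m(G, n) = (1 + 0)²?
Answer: -90047326/149161597 ≈ -0.60369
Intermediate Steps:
m(G, n) = 1 (m(G, n) = 1² = 1)
E = 0 (E = 0*10 = 0)
r(Y) = 1
r(E) + (25113/(-18779) - 2116/7943) = 1 + (25113/(-18779) - 2116/7943) = 1 + (25113*(-1/18779) - 2116*1/7943) = 1 + (-25113/18779 - 2116/7943) = 1 - 239208923/149161597 = -90047326/149161597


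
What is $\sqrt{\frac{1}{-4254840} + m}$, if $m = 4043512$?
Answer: $\frac{7 \sqrt{41497948018917490}}{709140} \approx 2010.8$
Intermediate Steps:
$\sqrt{\frac{1}{-4254840} + m} = \sqrt{\frac{1}{-4254840} + 4043512} = \sqrt{- \frac{1}{4254840} + 4043512} = \sqrt{\frac{17204496598079}{4254840}} = \frac{7 \sqrt{41497948018917490}}{709140}$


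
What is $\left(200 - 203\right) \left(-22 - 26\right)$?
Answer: $144$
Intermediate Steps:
$\left(200 - 203\right) \left(-22 - 26\right) = \left(-3\right) \left(-48\right) = 144$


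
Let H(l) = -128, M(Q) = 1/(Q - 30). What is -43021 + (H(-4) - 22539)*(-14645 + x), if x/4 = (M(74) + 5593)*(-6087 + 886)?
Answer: 29015817418365/11 ≈ 2.6378e+12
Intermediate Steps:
M(Q) = 1/(-30 + Q)
x = -1279929693/11 (x = 4*((1/(-30 + 74) + 5593)*(-6087 + 886)) = 4*((1/44 + 5593)*(-5201)) = 4*((246093/44)*(-5201)) = 4*(-1279929693/44) = -1279929693/11 ≈ -1.1636e+8)
-43021 + (H(-4) - 22539)*(-14645 + x) = -43021 + (-128 - 22539)*(-14645 - 1279929693/11) = -43021 - 22667*(-1280090788/11) = -43021 + 29015817891596/11 = 29015817418365/11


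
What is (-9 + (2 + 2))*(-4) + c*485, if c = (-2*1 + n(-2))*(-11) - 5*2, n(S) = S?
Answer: 16510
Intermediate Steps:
c = 34 (c = (-2*1 - 2)*(-11) - 5*2 = (-2 - 2)*(-11) - 10 = -4*(-11) - 10 = 44 - 10 = 34)
(-9 + (2 + 2))*(-4) + c*485 = (-9 + (2 + 2))*(-4) + 34*485 = (-9 + 4)*(-4) + 16490 = -5*(-4) + 16490 = 20 + 16490 = 16510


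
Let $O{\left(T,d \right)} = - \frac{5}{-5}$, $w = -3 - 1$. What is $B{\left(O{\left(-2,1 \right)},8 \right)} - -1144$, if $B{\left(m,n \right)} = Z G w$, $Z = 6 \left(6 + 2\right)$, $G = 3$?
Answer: $568$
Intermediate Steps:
$w = -4$ ($w = -3 - 1 = -4$)
$Z = 48$ ($Z = 6 \cdot 8 = 48$)
$O{\left(T,d \right)} = 1$ ($O{\left(T,d \right)} = \left(-5\right) \left(- \frac{1}{5}\right) = 1$)
$B{\left(m,n \right)} = -576$ ($B{\left(m,n \right)} = 48 \cdot 3 \left(-4\right) = 144 \left(-4\right) = -576$)
$B{\left(O{\left(-2,1 \right)},8 \right)} - -1144 = -576 - -1144 = -576 + 1144 = 568$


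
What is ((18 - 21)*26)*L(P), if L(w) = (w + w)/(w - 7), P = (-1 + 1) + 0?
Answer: 0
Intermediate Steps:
P = 0 (P = 0 + 0 = 0)
L(w) = 2*w/(-7 + w) (L(w) = (2*w)/(-7 + w) = 2*w/(-7 + w))
((18 - 21)*26)*L(P) = ((18 - 21)*26)*(2*0/(-7 + 0)) = (-3*26)*(2*0/(-7)) = -156*0*(-1)/7 = -78*0 = 0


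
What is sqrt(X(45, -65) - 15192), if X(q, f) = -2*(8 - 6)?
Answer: 2*I*sqrt(3799) ≈ 123.27*I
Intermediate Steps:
X(q, f) = -4 (X(q, f) = -2*2 = -4)
sqrt(X(45, -65) - 15192) = sqrt(-4 - 15192) = sqrt(-15196) = 2*I*sqrt(3799)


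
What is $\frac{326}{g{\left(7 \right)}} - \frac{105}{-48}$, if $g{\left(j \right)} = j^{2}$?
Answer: $\frac{6931}{784} \approx 8.8406$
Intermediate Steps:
$\frac{326}{g{\left(7 \right)}} - \frac{105}{-48} = \frac{326}{7^{2}} - \frac{105}{-48} = \frac{326}{49} - - \frac{35}{16} = 326 \cdot \frac{1}{49} + \frac{35}{16} = \frac{326}{49} + \frac{35}{16} = \frac{6931}{784}$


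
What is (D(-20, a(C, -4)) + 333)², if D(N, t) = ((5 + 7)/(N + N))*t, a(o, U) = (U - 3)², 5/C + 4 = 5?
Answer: 10131489/100 ≈ 1.0131e+5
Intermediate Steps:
C = 5 (C = 5/(-4 + 5) = 5/1 = 5*1 = 5)
a(o, U) = (-3 + U)²
D(N, t) = 6*t/N (D(N, t) = (12/((2*N)))*t = (12*(1/(2*N)))*t = (6/N)*t = 6*t/N)
(D(-20, a(C, -4)) + 333)² = (6*(-3 - 4)²/(-20) + 333)² = (6*(-7)²*(-1/20) + 333)² = (6*49*(-1/20) + 333)² = (-147/10 + 333)² = (3183/10)² = 10131489/100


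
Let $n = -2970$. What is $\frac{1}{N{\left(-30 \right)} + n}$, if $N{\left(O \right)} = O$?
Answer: $- \frac{1}{3000} \approx -0.00033333$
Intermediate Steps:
$\frac{1}{N{\left(-30 \right)} + n} = \frac{1}{-30 - 2970} = \frac{1}{-3000} = - \frac{1}{3000}$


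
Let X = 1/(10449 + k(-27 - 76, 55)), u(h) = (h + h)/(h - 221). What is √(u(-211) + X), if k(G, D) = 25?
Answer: √34724923530/188532 ≈ 0.98841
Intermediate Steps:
u(h) = 2*h/(-221 + h) (u(h) = (2*h)/(-221 + h) = 2*h/(-221 + h))
X = 1/10474 (X = 1/(10449 + 25) = 1/10474 ≈ 9.5475e-5)
√(u(-211) + X) = √(2*(-211)/(-221 - 211) + 1/10474) = √(2*(-211)/(-432) + 1/10474) = √(2*(-211)*(-1/432) + 1/10474) = √(211/216 + 1/10474) = √(1105115/1131192) = √34724923530/188532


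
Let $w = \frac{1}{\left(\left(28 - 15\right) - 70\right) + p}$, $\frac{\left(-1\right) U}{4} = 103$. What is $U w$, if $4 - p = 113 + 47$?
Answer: $\frac{412}{213} \approx 1.9343$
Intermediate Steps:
$p = -156$ ($p = 4 - \left(113 + 47\right) = 4 - 160 = -156$)
$U = -412$ ($U = \left(-4\right) 103 = -412$)
$w = - \frac{1}{213}$ ($w = \frac{1}{\left(\left(28 - 15\right) - 70\right) - 156} = \frac{1}{\left(13 - 70\right) - 156} = \frac{1}{-57 - 156} = \frac{1}{-213} = - \frac{1}{213} \approx -0.0046948$)
$U w = \left(-412\right) \left(- \frac{1}{213}\right) = \frac{412}{213}$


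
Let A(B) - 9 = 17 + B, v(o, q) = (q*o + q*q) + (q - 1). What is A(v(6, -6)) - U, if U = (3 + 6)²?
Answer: -62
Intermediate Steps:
v(o, q) = -1 + q + q² + o*q (v(o, q) = (o*q + q²) + (-1 + q) = (q² + o*q) + (-1 + q) = -1 + q + q² + o*q)
U = 81 (U = 9² = 81)
A(B) = 26 + B (A(B) = 9 + (17 + B) = 26 + B)
A(v(6, -6)) - U = (26 + (-1 - 6 + (-6)² + 6*(-6))) - 1*81 = (26 + (-1 - 6 + 36 - 36)) - 81 = (26 - 7) - 81 = 19 - 81 = -62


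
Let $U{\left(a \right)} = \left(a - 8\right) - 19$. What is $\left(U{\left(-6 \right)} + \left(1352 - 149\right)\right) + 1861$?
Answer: $3031$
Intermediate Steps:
$U{\left(a \right)} = -27 + a$ ($U{\left(a \right)} = \left(-8 + a\right) - 19 = -27 + a$)
$\left(U{\left(-6 \right)} + \left(1352 - 149\right)\right) + 1861 = \left(\left(-27 - 6\right) + \left(1352 - 149\right)\right) + 1861 = \left(-33 + \left(1352 - 149\right)\right) + 1861 = \left(-33 + 1203\right) + 1861 = 1170 + 1861 = 3031$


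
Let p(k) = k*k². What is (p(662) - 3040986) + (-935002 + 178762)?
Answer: 286320302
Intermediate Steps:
p(k) = k³
(p(662) - 3040986) + (-935002 + 178762) = (662³ - 3040986) + (-935002 + 178762) = (290117528 - 3040986) - 756240 = 287076542 - 756240 = 286320302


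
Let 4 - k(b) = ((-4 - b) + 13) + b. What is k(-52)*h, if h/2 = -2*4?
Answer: 80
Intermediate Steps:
h = -16 (h = 2*(-2*4) = 2*(-8) = -16)
k(b) = -5 (k(b) = 4 - (((-4 - b) + 13) + b) = 4 - ((9 - b) + b) = 4 - 1*9 = 4 - 9 = -5)
k(-52)*h = -5*(-16) = 80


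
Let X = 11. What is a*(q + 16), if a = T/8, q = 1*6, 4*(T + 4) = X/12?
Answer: -1991/192 ≈ -10.370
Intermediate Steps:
T = -181/48 (T = -4 + (11/12)/4 = -4 + (11*(1/12))/4 = -4 + (¼)*(11/12) = -4 + 11/48 = -181/48 ≈ -3.7708)
q = 6
a = -181/384 (a = -181/48/8 = -181/48*⅛ = -181/384 ≈ -0.47135)
a*(q + 16) = -181*(6 + 16)/384 = -181/384*22 = -1991/192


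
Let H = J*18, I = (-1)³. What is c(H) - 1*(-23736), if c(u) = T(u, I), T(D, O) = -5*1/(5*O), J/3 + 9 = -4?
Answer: 23737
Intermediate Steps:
J = -39 (J = -27 + 3*(-4) = -27 - 12 = -39)
I = -1
T(D, O) = -1/O
H = -702 (H = -39*18 = -702)
c(u) = 1 (c(u) = -1/(-1) = -1*(-1) = 1)
c(H) - 1*(-23736) = 1 - 1*(-23736) = 1 + 23736 = 23737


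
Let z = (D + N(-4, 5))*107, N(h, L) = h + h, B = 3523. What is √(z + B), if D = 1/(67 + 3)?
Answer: √13075790/70 ≈ 51.658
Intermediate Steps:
N(h, L) = 2*h
D = 1/70 ≈ 0.014286
z = -59813/70 (z = (1/70 + 2*(-4))*107 = (1/70 - 8)*107 = -559/70*107 = -59813/70 ≈ -854.47)
√(z + B) = √(-59813/70 + 3523) = √(186797/70) = √13075790/70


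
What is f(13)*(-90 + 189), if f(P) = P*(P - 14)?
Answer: -1287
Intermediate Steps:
f(P) = P*(-14 + P)
f(13)*(-90 + 189) = (13*(-14 + 13))*(-90 + 189) = (13*(-1))*99 = -13*99 = -1287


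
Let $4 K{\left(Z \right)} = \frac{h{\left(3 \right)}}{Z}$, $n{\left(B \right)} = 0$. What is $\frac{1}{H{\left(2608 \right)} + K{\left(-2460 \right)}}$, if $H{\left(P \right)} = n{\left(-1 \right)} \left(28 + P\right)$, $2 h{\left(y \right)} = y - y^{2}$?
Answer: $3280$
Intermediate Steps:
$h{\left(y \right)} = \frac{y}{2} - \frac{y^{2}}{2}$ ($h{\left(y \right)} = \frac{y - y^{2}}{2} = \frac{y}{2} - \frac{y^{2}}{2}$)
$K{\left(Z \right)} = - \frac{3}{4 Z}$ ($K{\left(Z \right)} = \frac{\frac{1}{2} \cdot 3 \left(1 - 3\right) \frac{1}{Z}}{4} = \frac{\frac{1}{2} \cdot 3 \left(-2\right) \frac{1}{Z}}{4} = \frac{\left(-3\right) \frac{1}{Z}}{4} = - \frac{3}{4 Z}$)
$H{\left(P \right)} = 0$ ($H{\left(P \right)} = 0 \left(28 + P\right) = 0$)
$\frac{1}{H{\left(2608 \right)} + K{\left(-2460 \right)}} = \frac{1}{0 - \frac{3}{4 \left(-2460\right)}} = \frac{1}{0 - - \frac{1}{3280}} = \frac{1}{0 + \frac{1}{3280}} = \frac{1}{\frac{1}{3280}} = 3280$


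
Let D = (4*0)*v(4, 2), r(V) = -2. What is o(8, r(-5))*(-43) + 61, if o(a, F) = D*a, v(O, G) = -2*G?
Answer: 61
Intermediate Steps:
D = 0 (D = (4*0)*(-2*2) = 0*(-4) = 0)
o(a, F) = 0 (o(a, F) = 0*a = 0)
o(8, r(-5))*(-43) + 61 = 0*(-43) + 61 = 0 + 61 = 61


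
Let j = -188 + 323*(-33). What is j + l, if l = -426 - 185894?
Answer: -197167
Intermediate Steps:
j = -10847 (j = -188 - 10659 = -10847)
l = -186320
j + l = -10847 - 186320 = -197167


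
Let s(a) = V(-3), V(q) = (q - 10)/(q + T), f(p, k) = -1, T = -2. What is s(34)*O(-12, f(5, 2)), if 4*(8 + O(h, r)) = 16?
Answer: -52/5 ≈ -10.400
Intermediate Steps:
O(h, r) = -4 (O(h, r) = -8 + (1/4)*16 = -8 + 4 = -4)
V(q) = (-10 + q)/(-2 + q) (V(q) = (q - 10)/(q - 2) = (-10 + q)/(-2 + q))
s(a) = 13/5 (s(a) = (-10 - 3)/(-2 - 3) = -13/(-5) = -1/5*(-13) = 13/5)
s(34)*O(-12, f(5, 2)) = (13/5)*(-4) = -52/5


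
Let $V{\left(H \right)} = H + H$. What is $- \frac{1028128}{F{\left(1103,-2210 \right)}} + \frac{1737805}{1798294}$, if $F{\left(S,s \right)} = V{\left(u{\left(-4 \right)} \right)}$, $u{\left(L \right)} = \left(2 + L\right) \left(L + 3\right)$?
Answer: $- \frac{462217365603}{1798294} \approx -2.5703 \cdot 10^{5}$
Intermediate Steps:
$u{\left(L \right)} = \left(2 + L\right) \left(3 + L\right)$
$V{\left(H \right)} = 2 H$
$F{\left(S,s \right)} = 4$ ($F{\left(S,s \right)} = 2 \left(6 + \left(-4\right)^{2} + 5 \left(-4\right)\right) = 2 \left(6 + 16 - 20\right) = 2 \cdot 2 = 4$)
$- \frac{1028128}{F{\left(1103,-2210 \right)}} + \frac{1737805}{1798294} = - \frac{1028128}{4} + \frac{1737805}{1798294} = \left(-1028128\right) \frac{1}{4} + 1737805 \cdot \frac{1}{1798294} = -257032 + \frac{1737805}{1798294} = - \frac{462217365603}{1798294}$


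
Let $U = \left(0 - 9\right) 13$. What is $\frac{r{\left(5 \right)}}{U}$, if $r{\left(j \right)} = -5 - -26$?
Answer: $- \frac{7}{39} \approx -0.17949$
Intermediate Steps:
$r{\left(j \right)} = 21$ ($r{\left(j \right)} = -5 + 26 = 21$)
$U = -117$ ($U = \left(-9\right) 13 = -117$)
$\frac{r{\left(5 \right)}}{U} = \frac{21}{-117} = 21 \left(- \frac{1}{117}\right) = - \frac{7}{39}$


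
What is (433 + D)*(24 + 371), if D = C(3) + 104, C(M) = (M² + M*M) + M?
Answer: 220410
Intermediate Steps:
C(M) = M + 2*M² (C(M) = (M² + M²) + M = 2*M² + M = M + 2*M²)
D = 125 (D = 3*(1 + 2*3) + 104 = 3*(1 + 6) + 104 = 3*7 + 104 = 21 + 104 = 125)
(433 + D)*(24 + 371) = (433 + 125)*(24 + 371) = 558*395 = 220410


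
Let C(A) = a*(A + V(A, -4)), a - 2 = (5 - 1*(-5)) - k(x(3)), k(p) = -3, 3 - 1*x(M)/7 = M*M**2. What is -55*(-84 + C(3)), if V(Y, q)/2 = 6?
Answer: -7755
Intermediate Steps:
x(M) = 21 - 7*M**3 (x(M) = 21 - 7*M*M**2 = 21 - 7*M**3)
V(Y, q) = 12 (V(Y, q) = 2*6 = 12)
a = 15 (a = 2 + ((5 - 1*(-5)) - 1*(-3)) = 2 + ((5 + 5) + 3) = 2 + (10 + 3) = 2 + 13 = 15)
C(A) = 180 + 15*A (C(A) = 15*(A + 12) = 15*(12 + A) = 180 + 15*A)
-55*(-84 + C(3)) = -55*(-84 + (180 + 15*3)) = -55*(-84 + (180 + 45)) = -55*(-84 + 225) = -55*141 = -7755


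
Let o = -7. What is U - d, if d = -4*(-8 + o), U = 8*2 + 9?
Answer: -35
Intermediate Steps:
U = 25 (U = 16 + 9 = 25)
d = 60 (d = -4*(-8 - 7) = -4*(-15) = 60)
U - d = 25 - 1*60 = 25 - 60 = -35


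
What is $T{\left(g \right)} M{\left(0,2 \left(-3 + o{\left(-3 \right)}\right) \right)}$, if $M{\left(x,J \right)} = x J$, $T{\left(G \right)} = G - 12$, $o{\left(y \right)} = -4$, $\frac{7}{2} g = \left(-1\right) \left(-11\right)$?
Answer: $0$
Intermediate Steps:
$g = \frac{22}{7}$ ($g = \frac{2 \left(\left(-1\right) \left(-11\right)\right)}{7} = \frac{2}{7} \cdot 11 = \frac{22}{7} \approx 3.1429$)
$T{\left(G \right)} = -12 + G$
$M{\left(x,J \right)} = J x$
$T{\left(g \right)} M{\left(0,2 \left(-3 + o{\left(-3 \right)}\right) \right)} = \left(-12 + \frac{22}{7}\right) 2 \left(-3 - 4\right) 0 = - \frac{62 \cdot 2 \left(-7\right) 0}{7} = - \frac{62 \left(\left(-14\right) 0\right)}{7} = \left(- \frac{62}{7}\right) 0 = 0$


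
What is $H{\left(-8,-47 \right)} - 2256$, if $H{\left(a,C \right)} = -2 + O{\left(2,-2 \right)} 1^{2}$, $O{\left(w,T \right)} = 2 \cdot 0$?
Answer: $-2258$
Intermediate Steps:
$O{\left(w,T \right)} = 0$
$H{\left(a,C \right)} = -2$ ($H{\left(a,C \right)} = -2 + 0 \cdot 1^{2} = -2 + 0 \cdot 1 = -2 + 0 = -2$)
$H{\left(-8,-47 \right)} - 2256 = -2 - 2256 = -2258$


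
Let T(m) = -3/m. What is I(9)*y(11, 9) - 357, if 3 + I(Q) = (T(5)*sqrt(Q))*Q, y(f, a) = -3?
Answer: -1497/5 ≈ -299.40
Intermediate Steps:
I(Q) = -3 - 3*Q**(3/2)/5 (I(Q) = -3 + ((-3/5)*sqrt(Q))*Q = -3 + ((-3*1/5)*sqrt(Q))*Q = -3 + (-3*sqrt(Q)/5)*Q = -3 - 3*Q**(3/2)/5)
I(9)*y(11, 9) - 357 = (-3 - 3*9**(3/2)/5)*(-3) - 357 = (-3 - 3/5*27)*(-3) - 357 = (-3 - 81/5)*(-3) - 357 = -96/5*(-3) - 357 = 288/5 - 357 = -1497/5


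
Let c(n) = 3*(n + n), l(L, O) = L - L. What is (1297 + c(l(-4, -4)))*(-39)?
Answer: -50583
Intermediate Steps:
l(L, O) = 0
c(n) = 6*n (c(n) = 3*(2*n) = 6*n)
(1297 + c(l(-4, -4)))*(-39) = (1297 + 6*0)*(-39) = (1297 + 0)*(-39) = 1297*(-39) = -50583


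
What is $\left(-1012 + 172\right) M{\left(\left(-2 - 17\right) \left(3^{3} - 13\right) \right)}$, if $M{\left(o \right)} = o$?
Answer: $223440$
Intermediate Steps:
$\left(-1012 + 172\right) M{\left(\left(-2 - 17\right) \left(3^{3} - 13\right) \right)} = \left(-1012 + 172\right) \left(-2 - 17\right) \left(3^{3} - 13\right) = - 840 \left(- 19 \left(27 - 13\right)\right) = - 840 \left(\left(-19\right) 14\right) = \left(-840\right) \left(-266\right) = 223440$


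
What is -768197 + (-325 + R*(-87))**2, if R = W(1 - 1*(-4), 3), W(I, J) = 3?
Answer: -424801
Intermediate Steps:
R = 3
-768197 + (-325 + R*(-87))**2 = -768197 + (-325 + 3*(-87))**2 = -768197 + (-325 - 261)**2 = -768197 + (-586)**2 = -768197 + 343396 = -424801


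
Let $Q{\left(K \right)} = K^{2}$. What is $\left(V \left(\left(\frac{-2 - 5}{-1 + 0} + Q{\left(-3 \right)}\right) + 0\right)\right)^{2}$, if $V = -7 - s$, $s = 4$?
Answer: $30976$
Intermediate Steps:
$V = -11$ ($V = -7 - 4 = -11$)
$\left(V \left(\left(\frac{-2 - 5}{-1 + 0} + Q{\left(-3 \right)}\right) + 0\right)\right)^{2} = \left(- 11 \left(\left(\frac{-2 - 5}{-1 + 0} + \left(-3\right)^{2}\right) + 0\right)\right)^{2} = \left(- 11 \left(\left(- \frac{7}{-1} + 9\right) + 0\right)\right)^{2} = \left(- 11 \left(\left(\left(-7\right) \left(-1\right) + 9\right) + 0\right)\right)^{2} = \left(- 11 \left(\left(7 + 9\right) + 0\right)\right)^{2} = \left(- 11 \left(16 + 0\right)\right)^{2} = \left(\left(-11\right) 16\right)^{2} = \left(-176\right)^{2} = 30976$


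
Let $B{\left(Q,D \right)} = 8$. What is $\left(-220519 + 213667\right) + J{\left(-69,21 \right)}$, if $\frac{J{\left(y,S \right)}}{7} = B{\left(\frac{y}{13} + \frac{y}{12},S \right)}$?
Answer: $-6796$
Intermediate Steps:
$J{\left(y,S \right)} = 56$ ($J{\left(y,S \right)} = 7 \cdot 8 = 56$)
$\left(-220519 + 213667\right) + J{\left(-69,21 \right)} = \left(-220519 + 213667\right) + 56 = -6852 + 56 = -6796$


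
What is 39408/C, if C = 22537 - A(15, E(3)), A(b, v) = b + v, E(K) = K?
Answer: 39408/22519 ≈ 1.7500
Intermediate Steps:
C = 22519 (C = 22537 - (15 + 3) = 22537 - 1*18 = 22537 - 18 = 22519)
39408/C = 39408/22519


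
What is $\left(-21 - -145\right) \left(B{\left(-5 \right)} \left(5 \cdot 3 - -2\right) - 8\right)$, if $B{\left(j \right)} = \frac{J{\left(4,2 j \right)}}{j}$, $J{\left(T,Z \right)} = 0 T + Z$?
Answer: $3224$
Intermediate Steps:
$J{\left(T,Z \right)} = Z$ ($J{\left(T,Z \right)} = 0 + Z = Z$)
$B{\left(j \right)} = 2$ ($B{\left(j \right)} = \frac{2 j}{j} = 2$)
$\left(-21 - -145\right) \left(B{\left(-5 \right)} \left(5 \cdot 3 - -2\right) - 8\right) = \left(-21 - -145\right) \left(2 \left(5 \cdot 3 - -2\right) - 8\right) = \left(-21 + 145\right) \left(2 \left(15 + 2\right) - 8\right) = 124 \left(2 \cdot 17 - 8\right) = 124 \left(34 - 8\right) = 124 \cdot 26 = 3224$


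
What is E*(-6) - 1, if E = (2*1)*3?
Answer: -37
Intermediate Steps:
E = 6 (E = 2*3 = 6)
E*(-6) - 1 = 6*(-6) - 1 = -36 - 1 = -37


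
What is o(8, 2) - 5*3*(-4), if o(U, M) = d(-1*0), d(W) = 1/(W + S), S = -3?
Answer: 179/3 ≈ 59.667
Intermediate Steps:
d(W) = 1/(-3 + W) (d(W) = 1/(W - 3) = 1/(-3 + W))
o(U, M) = -⅓ (o(U, M) = 1/(-3 - 1*0) = 1/(-3 + 0) = 1/(-3) = -⅓)
o(8, 2) - 5*3*(-4) = -⅓ - 5*3*(-4) = -⅓ - 15*(-4) = -⅓ + 60 = 179/3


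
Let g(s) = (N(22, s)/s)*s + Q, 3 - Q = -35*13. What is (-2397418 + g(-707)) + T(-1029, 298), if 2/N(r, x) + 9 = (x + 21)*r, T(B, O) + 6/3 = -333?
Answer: -36201551797/15101 ≈ -2.3973e+6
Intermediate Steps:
T(B, O) = -335 (T(B, O) = -2 - 333 = -335)
N(r, x) = 2/(-9 + r*(21 + x)) (N(r, x) = 2/(-9 + (x + 21)*r) = 2/(-9 + (21 + x)*r) = 2/(-9 + r*(21 + x)))
Q = 458 (Q = 3 - (-35)*13 = 3 - 1*(-455) = 3 + 455 = 458)
g(s) = 458 + 2/(453 + 22*s) (g(s) = ((2/(-9 + 21*22 + 22*s))/s)*s + 458 = ((2/(-9 + 462 + 22*s))/s)*s + 458 = ((2/(453 + 22*s))/s)*s + 458 = (2/(s*(453 + 22*s)))*s + 458 = 2/(453 + 22*s) + 458 = 458 + 2/(453 + 22*s))
(-2397418 + g(-707)) + T(-1029, 298) = (-2397418 + 4*(51869 + 2519*(-707))/(453 + 22*(-707))) - 335 = (-2397418 + 4*(51869 - 1780933)/(453 - 15554)) - 335 = (-2397418 + 4*(-1729064)/(-15101)) - 335 = (-2397418 + 4*(-1/15101)*(-1729064)) - 335 = (-2397418 + 6916256/15101) - 335 = -36196492962/15101 - 335 = -36201551797/15101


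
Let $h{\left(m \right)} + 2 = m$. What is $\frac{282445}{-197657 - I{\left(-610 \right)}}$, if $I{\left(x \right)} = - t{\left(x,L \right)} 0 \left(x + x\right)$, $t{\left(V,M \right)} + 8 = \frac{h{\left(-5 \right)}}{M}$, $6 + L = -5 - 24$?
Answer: $- \frac{282445}{197657} \approx -1.429$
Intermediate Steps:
$h{\left(m \right)} = -2 + m$
$L = -35$ ($L = -6 - 29 = -35$)
$t{\left(V,M \right)} = -8 - \frac{7}{M}$ ($t{\left(V,M \right)} = -8 + \frac{-2 - 5}{M} = -8 - \frac{7}{M}$)
$I{\left(x \right)} = 0$ ($I{\left(x \right)} = - (-8 - \frac{7}{-35}) 0 \left(x + x\right) = - (-8 - - \frac{1}{5}) 0 \cdot 2 x = - (-8 + \frac{1}{5}) 0 = \left(-1\right) \left(- \frac{39}{5}\right) 0 = \frac{39}{5} \cdot 0 = 0$)
$\frac{282445}{-197657 - I{\left(-610 \right)}} = \frac{282445}{-197657 - 0} = \frac{282445}{-197657 + 0} = \frac{282445}{-197657} = 282445 \left(- \frac{1}{197657}\right) = - \frac{282445}{197657}$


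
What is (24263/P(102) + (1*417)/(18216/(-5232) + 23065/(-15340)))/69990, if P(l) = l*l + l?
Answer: -284922047095/245172089743524 ≈ -0.0011621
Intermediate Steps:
P(l) = l + l² (P(l) = l² + l = l + l²)
(24263/P(102) + (1*417)/(18216/(-5232) + 23065/(-15340)))/69990 = (24263/((102*(1 + 102))) + (1*417)/(18216/(-5232) + 23065/(-15340)))/69990 = (24263/((102*103)) + 417/(18216*(-1/5232) + 23065*(-1/15340)))*(1/69990) = (24263/10506 + 417/(-759/218 - 4613/3068))*(1/69990) = (24263*(1/10506) + 417/(-1667123/334412))*(1/69990) = (24263/10506 + 417*(-334412/1667123))*(1/69990) = (24263/10506 - 139449804/1667123)*(1/69990) = -1424610235475/17514794238*1/69990 = -284922047095/245172089743524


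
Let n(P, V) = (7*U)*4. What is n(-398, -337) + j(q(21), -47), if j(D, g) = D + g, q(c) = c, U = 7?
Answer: 170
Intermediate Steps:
n(P, V) = 196 (n(P, V) = (7*7)*4 = 49*4 = 196)
n(-398, -337) + j(q(21), -47) = 196 + (21 - 47) = 196 - 26 = 170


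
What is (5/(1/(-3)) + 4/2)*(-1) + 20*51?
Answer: 1033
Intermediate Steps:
(5/(1/(-3)) + 4/2)*(-1) + 20*51 = (5/(-⅓) + 4*(½))*(-1) + 1020 = (5*(-3) + 2)*(-1) + 1020 = (-15 + 2)*(-1) + 1020 = -13*(-1) + 1020 = 13 + 1020 = 1033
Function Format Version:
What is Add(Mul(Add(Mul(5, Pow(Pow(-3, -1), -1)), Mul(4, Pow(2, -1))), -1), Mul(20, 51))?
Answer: 1033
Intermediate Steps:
Add(Mul(Add(Mul(5, Pow(Pow(-3, -1), -1)), Mul(4, Pow(2, -1))), -1), Mul(20, 51)) = Add(Mul(Add(Mul(5, Pow(Rational(-1, 3), -1)), Mul(4, Rational(1, 2))), -1), 1020) = Add(Mul(Add(Mul(5, -3), 2), -1), 1020) = Add(Mul(Add(-15, 2), -1), 1020) = Add(Mul(-13, -1), 1020) = Add(13, 1020) = 1033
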